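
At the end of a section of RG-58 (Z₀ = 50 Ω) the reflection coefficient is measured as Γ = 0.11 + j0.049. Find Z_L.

Z_L ≈ 62 + j6.17 Ω

Z_L = Z_0·(1 + Γ)/(1 − Γ) = 50·(1.11 + j0.049)/(0.89 − j0.049)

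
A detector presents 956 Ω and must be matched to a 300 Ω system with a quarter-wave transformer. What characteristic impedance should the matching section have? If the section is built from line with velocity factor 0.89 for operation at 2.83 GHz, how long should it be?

Z_qwt ≈ 536 Ω; length ≈ 2.36 cm

Z_qwt = √(Z_0·R_L) = √(300 × 956) = √286800
λ = 0.89·c/f = 0.0943 m, so l = λ/4 = 0.0236 m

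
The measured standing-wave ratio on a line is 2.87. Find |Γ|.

|Γ| ≈ 0.483

|Γ| = (S − 1)/(S + 1) = (2.87 − 1)/(2.87 + 1) = 1.87/3.87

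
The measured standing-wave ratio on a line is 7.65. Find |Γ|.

|Γ| = (S − 1)/(S + 1) = (7.65 − 1)/(7.65 + 1) = 6.65/8.65

|Γ| ≈ 0.769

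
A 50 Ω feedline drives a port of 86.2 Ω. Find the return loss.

RL ≈ 11.5 dB

Γ = (86.2 − 50)/(86.2 + 50) = 0.266
RL = −20·log₁₀|Γ| = −20·log₁₀(0.266)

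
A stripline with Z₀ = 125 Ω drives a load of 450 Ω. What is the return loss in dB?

Γ = (450 − 125)/(450 + 125) = 0.565
RL = −20·log₁₀|Γ| = −20·log₁₀(0.565)

RL ≈ 4.96 dB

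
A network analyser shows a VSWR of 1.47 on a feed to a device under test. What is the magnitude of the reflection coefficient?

|Γ| = (S − 1)/(S + 1) = (1.47 − 1)/(1.47 + 1) = 0.47/2.47

|Γ| ≈ 0.19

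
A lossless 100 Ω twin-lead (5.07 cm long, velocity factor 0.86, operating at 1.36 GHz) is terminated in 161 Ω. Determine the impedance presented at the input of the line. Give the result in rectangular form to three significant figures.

Z_in ≈ 62.6 + j6.66 Ω

λ = v/f = 0.86·c / 1.36 GHz = 0.19 m
βl = 2π·l/λ = 2π × 0.267 = 96.2°
tan(βl) = tan(96.2°) = -9.19
Z_in = Z_0·(Z_L + jZ_0·tanβl)/(Z_0 + jZ_L·tanβl)
     = 100·(161 − j919)/(100 − j1480)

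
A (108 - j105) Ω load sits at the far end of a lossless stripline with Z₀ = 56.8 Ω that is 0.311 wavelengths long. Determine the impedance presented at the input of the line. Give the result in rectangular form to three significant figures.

Z_in ≈ 22 + j39.6 Ω

βl = 2π × 0.311 = 112°
tan(βl) = tan(112°) = -2.48
Z_in = Z_0·(Z_L + jZ_0·tanβl)/(Z_0 + jZ_L·tanβl)
     = 56.8·(108 − j246)/(-204 − j268)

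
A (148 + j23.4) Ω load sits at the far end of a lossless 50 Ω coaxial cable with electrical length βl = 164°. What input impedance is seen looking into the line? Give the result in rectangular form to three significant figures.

Z_in ≈ 79.8 + j67.7 Ω

tan(βl) = tan(164°) = -0.287
Z_in = Z_0·(Z_L + jZ_0·tanβl)/(Z_0 + jZ_L·tanβl)
     = 50·(148 + j9.06)/(56.7 − j42.4)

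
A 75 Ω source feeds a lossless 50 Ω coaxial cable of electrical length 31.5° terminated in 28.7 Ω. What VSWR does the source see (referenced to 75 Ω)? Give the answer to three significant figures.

tan(βl) = 0.613
Z_in = Z_0·(Z_L + jZ_0·tanβl)/(Z_0 + jZ_L·tanβl) = 35.1 + j18.3 Ω
Γ_s = (Z_in − Z_s)/(Z_in + Z_s) = (-39.9 + j18.3)/(110 + j18.3), |Γ_s| = 0.393
VSWR = (1 + |Γ_s|)/(1 − |Γ_s|)

VSWR ≈ 2.29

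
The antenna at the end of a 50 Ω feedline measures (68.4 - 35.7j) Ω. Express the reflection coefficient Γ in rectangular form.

Γ = (Z_L − Z_0)/(Z_L + Z_0) = (18.4 − j35.7)/(118.4 − j35.7)

Γ ≈ 0.226 − j0.233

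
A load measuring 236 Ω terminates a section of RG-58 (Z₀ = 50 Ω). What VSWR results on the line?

Γ = (236 − 50)/(236 + 50) = 0.65
VSWR = (1 + 0.65)/(1 − 0.65)

VSWR ≈ 4.72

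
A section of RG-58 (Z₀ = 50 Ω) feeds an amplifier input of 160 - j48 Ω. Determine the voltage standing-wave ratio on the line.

Γ = (Z_L − Z_0)/(Z_L + Z_0) = (110 − j48)/(210 − j48)
|Γ| = 120/215 = 0.557
VSWR = (1 + |Γ|)/(1 − |Γ|) = 1.56/0.443

VSWR ≈ 3.52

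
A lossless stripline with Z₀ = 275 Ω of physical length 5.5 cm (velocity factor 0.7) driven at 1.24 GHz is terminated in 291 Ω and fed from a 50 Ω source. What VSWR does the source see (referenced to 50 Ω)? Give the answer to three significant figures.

VSWR ≈ 5.33

λ = v/f = 0.7·c / 1.24 GHz = 0.169 m
βl = 2π·l/λ = 2π × 0.325 = 117°
tan(βl) = -1.97
Z_in = Z_0·(Z_L + jZ_0·tanβl)/(Z_0 + jZ_L·tanβl) = 266 + j12.1 Ω
Γ_s = (Z_in − Z_s)/(Z_in + Z_s) = (216 + j12.1)/(316 + j12.1), |Γ_s| = 0.684
VSWR = (1 + |Γ_s|)/(1 − |Γ_s|)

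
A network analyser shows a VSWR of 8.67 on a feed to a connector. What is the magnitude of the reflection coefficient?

|Γ| ≈ 0.793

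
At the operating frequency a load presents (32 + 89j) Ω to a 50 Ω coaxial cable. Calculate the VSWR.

VSWR ≈ 7.01

Γ = (Z_L − Z_0)/(Z_L + Z_0) = (-18 + j89)/(82 + j89)
|Γ| = 90.8/121 = 0.75
VSWR = (1 + |Γ|)/(1 − |Γ|) = 1.75/0.25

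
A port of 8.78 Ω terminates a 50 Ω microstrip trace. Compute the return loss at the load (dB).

Γ = (8.78 − 50)/(8.78 + 50) = -0.701
RL = −20·log₁₀|Γ| = −20·log₁₀(0.701)

RL ≈ 3.08 dB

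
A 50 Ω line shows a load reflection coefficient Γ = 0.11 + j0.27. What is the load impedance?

Z_L = Z_0·(1 + Γ)/(1 − Γ) = 50·(1.11 + j0.27)/(0.89 − j0.27)

Z_L ≈ 52.9 + j31.2 Ω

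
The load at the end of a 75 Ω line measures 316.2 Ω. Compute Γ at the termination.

Γ = 0.617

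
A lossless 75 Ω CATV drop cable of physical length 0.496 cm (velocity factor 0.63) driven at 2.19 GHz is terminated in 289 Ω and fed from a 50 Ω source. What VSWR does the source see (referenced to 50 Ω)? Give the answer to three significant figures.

λ = v/f = 0.63·c / 2.19 GHz = 0.0863 m
βl = 2π·l/λ = 2π × 0.0575 = 20.7°
tan(βl) = 0.378
Z_in = Z_0·(Z_L + jZ_0·tanβl)/(Z_0 + jZ_L·tanβl) = 106 − j126 Ω
Γ_s = (Z_in − Z_s)/(Z_in + Z_s) = (55.9 − j126)/(156 − j126), |Γ_s| = 0.687
VSWR = (1 + |Γ_s|)/(1 − |Γ_s|)

VSWR ≈ 5.39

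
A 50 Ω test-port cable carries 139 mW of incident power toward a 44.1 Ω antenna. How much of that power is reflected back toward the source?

P_reflected ≈ 0.546 mW

Γ = (44.1 − 50)/(44.1 + 50) = -0.0627
|Γ|² = 0.00393
P_refl = |Γ|²·P_inc = 0.546 mW, P_del = (1 − |Γ|²)·P_inc = 138 mW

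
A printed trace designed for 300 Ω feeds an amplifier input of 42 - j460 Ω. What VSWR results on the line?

Γ = (Z_L − Z_0)/(Z_L + Z_0) = (-258 − j460)/(342 − j460)
|Γ| = 527/573 = 0.92
VSWR = (1 + |Γ|)/(1 − |Γ|) = 1.92/0.0799

VSWR ≈ 24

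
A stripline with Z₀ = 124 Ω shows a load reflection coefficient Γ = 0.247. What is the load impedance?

Z_L ≈ 205 Ω

Z_L = Z_0·(1 + Γ)/(1 − Γ) = 124·(1.25)/(0.753)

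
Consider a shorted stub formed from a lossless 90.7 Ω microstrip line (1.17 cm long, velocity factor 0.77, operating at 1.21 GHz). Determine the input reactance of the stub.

X_in ≈ 36.8 Ω (inductive)

λ = v/f = 0.77·c / 1.21 GHz = 0.191 m
βl = 2π·l/λ = 2π × 0.0613 = 22.1°
tan(βl) = 0.405
For a shorted stub, Z_in = jZ_0·tan(βl)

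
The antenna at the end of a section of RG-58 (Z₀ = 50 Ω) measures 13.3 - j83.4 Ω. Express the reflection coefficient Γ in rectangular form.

Γ ≈ 0.423 − j0.761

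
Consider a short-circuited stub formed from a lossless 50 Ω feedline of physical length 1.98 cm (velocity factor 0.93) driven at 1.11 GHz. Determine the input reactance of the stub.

λ = v/f = 0.93·c / 1.11 GHz = 0.251 m
βl = 2π·l/λ = 2π × 0.0788 = 28.4°
tan(βl) = 0.54
For a short-circuited stub, Z_in = jZ_0·tan(βl)

X_in ≈ 27 Ω (inductive)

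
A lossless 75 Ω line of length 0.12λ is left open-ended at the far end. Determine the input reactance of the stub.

X_in ≈ -79.9 Ω (capacitive)

βl = 2π × 0.12 = 43.2°
tan(βl) = 0.939
For an open-ended stub, Z_in = −jZ_0·cot(βl) = −jZ_0/tan(βl)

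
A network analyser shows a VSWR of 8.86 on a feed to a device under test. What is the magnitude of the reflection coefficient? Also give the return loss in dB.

|Γ| ≈ 0.797; return loss ≈ 1.97 dB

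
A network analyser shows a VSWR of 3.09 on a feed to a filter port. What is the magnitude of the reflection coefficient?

|Γ| ≈ 0.511

|Γ| = (S − 1)/(S + 1) = (3.09 − 1)/(3.09 + 1) = 2.09/4.09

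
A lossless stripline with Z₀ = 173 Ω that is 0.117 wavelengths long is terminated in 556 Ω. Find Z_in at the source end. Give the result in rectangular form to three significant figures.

Z_in ≈ 107 − j155 Ω

βl = 2π × 0.117 = 42.1°
tan(βl) = tan(42.1°) = 0.904
Z_in = Z_0·(Z_L + jZ_0·tanβl)/(Z_0 + jZ_L·tanβl)
     = 173·(556 + j156)/(173 + j503)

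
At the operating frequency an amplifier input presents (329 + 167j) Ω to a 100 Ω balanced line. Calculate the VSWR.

VSWR ≈ 4.2

Γ = (Z_L − Z_0)/(Z_L + Z_0) = (229 + j167)/(429 + j167)
|Γ| = 283/460 = 0.616
VSWR = (1 + |Γ|)/(1 − |Γ|) = 1.62/0.384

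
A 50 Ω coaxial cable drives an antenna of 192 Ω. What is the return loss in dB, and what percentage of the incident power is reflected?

RL ≈ 4.63 dB; 34.4% of incident power reflected

Γ = (192 − 50)/(192 + 50) = 0.587
RL = −20·log₁₀(0.587) = 4.63 dB
P_refl/P_inc = |Γ|² = 0.344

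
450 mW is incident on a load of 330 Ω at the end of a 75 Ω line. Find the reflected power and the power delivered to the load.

Γ = (330 − 75)/(330 + 75) = 0.63
|Γ|² = 0.396
P_refl = |Γ|²·P_inc = 178 mW, P_del = (1 − |Γ|²)·P_inc = 272 mW

P_reflected ≈ 178 mW; P_delivered ≈ 272 mW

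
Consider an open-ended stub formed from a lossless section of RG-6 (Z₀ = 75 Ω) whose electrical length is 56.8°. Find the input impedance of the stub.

tan(βl) = 1.53
For an open-ended stub, Z_in = −jZ_0·cot(βl) = −jZ_0/tan(βl)

Z_in ≈ −j49.1 Ω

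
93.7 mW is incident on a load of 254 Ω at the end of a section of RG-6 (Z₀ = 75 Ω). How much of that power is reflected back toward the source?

Γ = (254 − 75)/(254 + 75) = 0.544
|Γ|² = 0.296
P_refl = |Γ|²·P_inc = 27.7 mW, P_del = (1 − |Γ|²)·P_inc = 66 mW

P_reflected ≈ 27.7 mW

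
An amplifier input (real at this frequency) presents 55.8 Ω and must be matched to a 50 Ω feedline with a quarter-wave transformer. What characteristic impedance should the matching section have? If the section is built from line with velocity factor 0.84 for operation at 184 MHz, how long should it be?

Z_qwt = √(Z_0·R_L) = √(50 × 55.8) = √2790
λ = 0.84·c/f = 1.37 m, so l = λ/4 = 0.342 m

Z_qwt ≈ 52.8 Ω; length ≈ 34.2 cm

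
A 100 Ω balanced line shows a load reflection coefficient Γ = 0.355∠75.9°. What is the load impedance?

Z_L = Z_0·(1 + Γ)/(1 − Γ) = 100·(1.09 + j0.344)/(0.914 − j0.344)

Z_L ≈ 91.7 + j72.3 Ω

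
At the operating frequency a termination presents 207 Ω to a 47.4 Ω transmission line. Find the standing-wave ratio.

VSWR ≈ 4.37

Γ = (207 − 47.4)/(207 + 47.4) = 0.627
VSWR = (1 + 0.627)/(1 − 0.627)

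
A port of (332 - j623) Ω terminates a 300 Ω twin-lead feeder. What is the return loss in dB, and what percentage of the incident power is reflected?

Γ = (32 − j623)/(632 − j623), |Γ| = 0.703
RL = −20·log₁₀(0.703) = 3.06 dB
P_refl/P_inc = |Γ|² = 0.494

RL ≈ 3.06 dB; 49.4% of incident power reflected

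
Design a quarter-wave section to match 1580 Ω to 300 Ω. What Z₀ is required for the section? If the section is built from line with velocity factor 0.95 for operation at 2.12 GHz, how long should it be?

Z_qwt ≈ 688 Ω; length ≈ 3.36 cm

Z_qwt = √(Z_0·R_L) = √(300 × 1580) = √474000
λ = 0.95·c/f = 0.134 m, so l = λ/4 = 0.0336 m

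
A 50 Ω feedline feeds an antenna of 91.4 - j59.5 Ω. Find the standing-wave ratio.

Γ = (Z_L − Z_0)/(Z_L + Z_0) = (41.4 − j59.5)/(141.4 − j59.5)
|Γ| = 72.5/153 = 0.473
VSWR = (1 + |Γ|)/(1 − |Γ|) = 1.47/0.527

VSWR ≈ 2.79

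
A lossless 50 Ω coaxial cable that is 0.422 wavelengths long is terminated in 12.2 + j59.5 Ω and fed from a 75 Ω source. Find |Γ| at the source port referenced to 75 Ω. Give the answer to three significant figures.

|Γ| ≈ 0.865

βl = 2π × 0.422 = 152°
tan(βl) = -0.534
Z_in = Z_0·(Z_L + jZ_0·tanβl)/(Z_0 + jZ_L·tanβl) = 5.83 + j20.5 Ω
Γ_s = (Z_in − Z_s)/(Z_in + Z_s) = (-69.2 + j20.5)/(80.8 + j20.5), |Γ_s| = 0.865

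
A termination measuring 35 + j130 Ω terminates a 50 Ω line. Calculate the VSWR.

VSWR ≈ 11.7

Γ = (Z_L − Z_0)/(Z_L + Z_0) = (-15 + j130)/(85 + j130)
|Γ| = 131/155 = 0.843
VSWR = (1 + |Γ|)/(1 − |Γ|) = 1.84/0.157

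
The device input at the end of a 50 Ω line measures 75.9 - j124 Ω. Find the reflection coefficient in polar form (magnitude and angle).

Γ = (Z_L − Z_0)/(Z_L + Z_0) = (25.9 − j124)/(125.9 − j124)
|Γ| = 127/177 = 0.717

Γ ≈ 0.717 ∠ -33.6°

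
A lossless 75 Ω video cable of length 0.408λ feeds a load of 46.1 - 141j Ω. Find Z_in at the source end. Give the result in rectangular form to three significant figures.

βl = 2π × 0.408 = 147°
tan(βl) = tan(147°) = -0.652
Z_in = Z_0·(Z_L + jZ_0·tanβl)/(Z_0 + jZ_L·tanβl)
     = 75·(46.1 − j190)/(-17 − j30.1)

Z_in ≈ 310 + j290 Ω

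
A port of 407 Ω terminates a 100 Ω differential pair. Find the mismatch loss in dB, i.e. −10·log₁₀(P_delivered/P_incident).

mismatch loss ≈ 1.98 dB

Γ = (407 − 100)/(407 + 100) = 0.606
|Γ|² = 0.367, so P_del/P_inc = 1 − |Γ|² = 0.633
ML = −10·log₁₀(1 − |Γ|²)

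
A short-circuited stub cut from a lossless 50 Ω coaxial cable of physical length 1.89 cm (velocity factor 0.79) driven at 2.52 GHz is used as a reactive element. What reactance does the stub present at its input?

X_in ≈ 157 Ω (inductive)

λ = v/f = 0.79·c / 2.52 GHz = 0.094 m
βl = 2π·l/λ = 2π × 0.201 = 72.3°
tan(βl) = 3.14
For a short-circuited stub, Z_in = jZ_0·tan(βl)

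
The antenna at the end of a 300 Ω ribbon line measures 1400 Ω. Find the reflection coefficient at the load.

Γ = (Z_L − Z_0)/(Z_L + Z_0) = (1400 − 300)/(1400 + 300) = 1100/1700

Γ = 0.647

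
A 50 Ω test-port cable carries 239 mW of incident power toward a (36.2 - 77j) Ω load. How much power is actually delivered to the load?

|Γ| = |(-13.8 − j77)/(86.2 − j77)| = 0.677
|Γ|² = 0.458
P_refl = |Γ|²·P_inc = 109 mW, P_del = (1 − |Γ|²)·P_inc = 130 mW

P_delivered ≈ 130 mW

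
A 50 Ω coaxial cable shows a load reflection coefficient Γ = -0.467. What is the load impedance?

Z_L = Z_0·(1 + Γ)/(1 − Γ) = 50·(0.533)/(1.47)

Z_L ≈ 18.2 Ω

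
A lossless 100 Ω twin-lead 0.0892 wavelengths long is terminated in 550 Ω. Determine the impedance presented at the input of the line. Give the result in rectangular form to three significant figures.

Z_in ≈ 59.4 − j142 Ω

βl = 2π × 0.0892 = 32.1°
tan(βl) = tan(32.1°) = 0.628
Z_in = Z_0·(Z_L + jZ_0·tanβl)/(Z_0 + jZ_L·tanβl)
     = 100·(550 + j62.8)/(100 + j345)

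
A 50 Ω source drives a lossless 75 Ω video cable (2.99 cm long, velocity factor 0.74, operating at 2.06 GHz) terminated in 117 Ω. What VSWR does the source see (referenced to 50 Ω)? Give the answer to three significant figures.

VSWR ≈ 1.17

λ = v/f = 0.74·c / 2.06 GHz = 0.108 m
βl = 2π·l/λ = 2π × 0.277 = 99.9°
tan(βl) = -5.74
Z_in = Z_0·(Z_L + jZ_0·tanβl)/(Z_0 + jZ_L·tanβl) = 48.9 + j7.6 Ω
Γ_s = (Z_in − Z_s)/(Z_in + Z_s) = (-1.07 + j7.6)/(98.9 + j7.6), |Γ_s| = 0.0774
VSWR = (1 + |Γ_s|)/(1 − |Γ_s|)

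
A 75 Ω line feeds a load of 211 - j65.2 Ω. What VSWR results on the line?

Γ = (Z_L − Z_0)/(Z_L + Z_0) = (136 − j65.2)/(286 − j65.2)
|Γ| = 151/293 = 0.514
VSWR = (1 + |Γ|)/(1 − |Γ|) = 1.51/0.486

VSWR ≈ 3.12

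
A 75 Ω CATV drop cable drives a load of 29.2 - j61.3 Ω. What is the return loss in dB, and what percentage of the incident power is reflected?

Γ = (-45.8 − j61.3)/(104.2 − j61.3), |Γ| = 0.633
RL = −20·log₁₀(0.633) = 3.97 dB
P_refl/P_inc = |Γ|² = 0.401

RL ≈ 3.97 dB; 40.1% of incident power reflected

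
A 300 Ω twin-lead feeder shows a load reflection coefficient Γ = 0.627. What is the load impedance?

Z_L = Z_0·(1 + Γ)/(1 − Γ) = 300·(1.63)/(0.373)

Z_L ≈ 1310 Ω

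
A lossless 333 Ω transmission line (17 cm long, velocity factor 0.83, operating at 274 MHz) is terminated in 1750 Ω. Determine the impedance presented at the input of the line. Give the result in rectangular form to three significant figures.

λ = v/f = 0.83·c / 274 MHz = 0.909 m
βl = 2π·l/λ = 2π × 0.187 = 67.3°
tan(βl) = tan(67.3°) = 2.4
Z_in = Z_0·(Z_L + jZ_0·tanβl)/(Z_0 + jZ_L·tanβl)
     = 333·(1750 + j798)/(333 + j4190)

Z_in ≈ 73.9 − j133 Ω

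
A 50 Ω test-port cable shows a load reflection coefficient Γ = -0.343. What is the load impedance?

Z_L = Z_0·(1 + Γ)/(1 − Γ) = 50·(0.657)/(1.34)

Z_L ≈ 24.5 Ω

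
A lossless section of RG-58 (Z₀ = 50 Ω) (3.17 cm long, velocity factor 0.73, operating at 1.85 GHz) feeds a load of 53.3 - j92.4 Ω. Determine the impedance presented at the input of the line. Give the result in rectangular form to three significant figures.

λ = v/f = 0.73·c / 1.85 GHz = 0.118 m
βl = 2π·l/λ = 2π × 0.268 = 96.4°
tan(βl) = tan(96.4°) = -8.91
Z_in = Z_0·(Z_L + jZ_0·tanβl)/(Z_0 + jZ_L·tanβl)
     = 50·(53.3 − j538)/(-773 − j475)

Z_in ≈ 13 + j26.8 Ω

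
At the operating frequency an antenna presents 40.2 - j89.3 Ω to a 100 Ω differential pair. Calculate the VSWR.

VSWR ≈ 4.66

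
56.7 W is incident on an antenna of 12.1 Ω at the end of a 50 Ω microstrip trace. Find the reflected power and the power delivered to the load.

P_reflected ≈ 21.1 W; P_delivered ≈ 35.6 W

Γ = (12.1 − 50)/(12.1 + 50) = -0.61
|Γ|² = 0.372
P_refl = |Γ|²·P_inc = 21.1 W, P_del = (1 − |Γ|²)·P_inc = 35.6 W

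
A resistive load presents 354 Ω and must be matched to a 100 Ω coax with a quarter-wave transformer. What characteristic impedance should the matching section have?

Z_qwt ≈ 188 Ω

Z_qwt = √(Z_0·R_L) = √(100 × 354) = √35400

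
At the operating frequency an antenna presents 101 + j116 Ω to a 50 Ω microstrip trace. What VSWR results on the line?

Γ = (Z_L − Z_0)/(Z_L + Z_0) = (51 + j116)/(151 + j116)
|Γ| = 127/190 = 0.665
VSWR = (1 + |Γ|)/(1 − |Γ|) = 1.67/0.335

VSWR ≈ 4.98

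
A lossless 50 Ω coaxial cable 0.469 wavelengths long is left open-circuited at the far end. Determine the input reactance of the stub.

X_in ≈ 253 Ω (inductive)

βl = 2π × 0.469 = 169°
tan(βl) = -0.197
For an open-circuited stub, Z_in = −jZ_0·cot(βl) = −jZ_0/tan(βl)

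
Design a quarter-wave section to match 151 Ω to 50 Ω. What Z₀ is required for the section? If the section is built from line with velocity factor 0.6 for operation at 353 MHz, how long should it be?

Z_qwt = √(Z_0·R_L) = √(50 × 151) = √7550
λ = 0.6·c/f = 0.51 m, so l = λ/4 = 0.127 m

Z_qwt ≈ 86.9 Ω; length ≈ 12.7 cm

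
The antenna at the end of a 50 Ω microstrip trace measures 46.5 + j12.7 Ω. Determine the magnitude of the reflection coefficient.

|Γ| ≈ 0.135

Γ = (Z_L − Z_0)/(Z_L + Z_0) = (-3.5 + j12.7)/(96.5 + j12.7)
|Γ| = 13.2/97.3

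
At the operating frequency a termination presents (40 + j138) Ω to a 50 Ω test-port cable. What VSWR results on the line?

VSWR ≈ 11.5

Γ = (Z_L − Z_0)/(Z_L + Z_0) = (-10 + j138)/(90 + j138)
|Γ| = 138/165 = 0.84
VSWR = (1 + |Γ|)/(1 − |Γ|) = 1.84/0.16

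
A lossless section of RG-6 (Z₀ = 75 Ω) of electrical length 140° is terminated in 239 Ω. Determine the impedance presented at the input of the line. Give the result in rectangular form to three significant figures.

Z_in ≈ 50 + j70.7 Ω

tan(βl) = tan(140°) = -0.839
Z_in = Z_0·(Z_L + jZ_0·tanβl)/(Z_0 + jZ_L·tanβl)
     = 75·(239 − j62.9)/(75 − j201)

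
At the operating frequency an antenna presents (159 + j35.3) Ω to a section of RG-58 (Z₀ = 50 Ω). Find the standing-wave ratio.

Γ = (Z_L − Z_0)/(Z_L + Z_0) = (109 + j35.3)/(209 + j35.3)
|Γ| = 115/212 = 0.541
VSWR = (1 + |Γ|)/(1 − |Γ|) = 1.54/0.459

VSWR ≈ 3.35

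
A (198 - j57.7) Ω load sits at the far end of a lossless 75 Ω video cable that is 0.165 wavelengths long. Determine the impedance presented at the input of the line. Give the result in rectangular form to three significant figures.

Z_in ≈ 30.3 − j28.7 Ω

βl = 2π × 0.165 = 59.4°
tan(βl) = tan(59.4°) = 1.69
Z_in = Z_0·(Z_L + jZ_0·tanβl)/(Z_0 + jZ_L·tanβl)
     = 75·(198 + j69.1)/(173 + j335)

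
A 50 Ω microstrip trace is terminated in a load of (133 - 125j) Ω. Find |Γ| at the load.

Γ = (Z_L − Z_0)/(Z_L + Z_0) = (83 − j125)/(183 − j125)
|Γ| = 150/222

|Γ| ≈ 0.677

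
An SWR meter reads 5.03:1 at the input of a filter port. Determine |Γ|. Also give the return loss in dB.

|Γ| ≈ 0.668; return loss ≈ 3.5 dB

|Γ| = (S − 1)/(S + 1) = (5.03 − 1)/(5.03 + 1) = 4.03/6.03
RL = −20·log₁₀|Γ| = −20·log₁₀(0.668)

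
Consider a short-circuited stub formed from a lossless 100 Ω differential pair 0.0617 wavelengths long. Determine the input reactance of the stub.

βl = 2π × 0.0617 = 22.2°
tan(βl) = 0.408
For a short-circuited stub, Z_in = jZ_0·tan(βl)

X_in ≈ 40.8 Ω (inductive)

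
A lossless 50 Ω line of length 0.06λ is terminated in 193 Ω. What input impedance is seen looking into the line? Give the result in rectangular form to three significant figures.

βl = 2π × 0.06 = 21.6°
tan(βl) = tan(21.6°) = 0.396
Z_in = Z_0·(Z_L + jZ_0·tanβl)/(Z_0 + jZ_L·tanβl)
     = 50·(193 + j19.8)/(50 + j76.4)

Z_in ≈ 66.9 − j82.5 Ω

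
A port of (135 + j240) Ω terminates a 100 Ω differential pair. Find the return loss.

Γ = (35 + j240)/(235 + j240), |Γ| = 0.722
RL = −20·log₁₀|Γ| = −20·log₁₀(0.722)

RL ≈ 2.83 dB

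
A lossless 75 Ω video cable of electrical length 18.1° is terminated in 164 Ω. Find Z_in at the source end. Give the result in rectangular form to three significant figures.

Z_in ≈ 120 − j61.4 Ω

tan(βl) = tan(18.1°) = 0.327
Z_in = Z_0·(Z_L + jZ_0·tanβl)/(Z_0 + jZ_L·tanβl)
     = 75·(164 + j24.5)/(75 + j53.6)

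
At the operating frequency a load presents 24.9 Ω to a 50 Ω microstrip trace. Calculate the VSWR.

For a purely resistive load, VSWR = R_L/Z_0 or Z_0/R_L (whichever > 1) = 50/24.9

VSWR ≈ 2.01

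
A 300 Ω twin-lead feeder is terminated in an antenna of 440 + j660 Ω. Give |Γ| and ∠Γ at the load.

Γ = (Z_L − Z_0)/(Z_L + Z_0) = (140 + j660)/(740 + j660)
|Γ| = 675/992 = 0.68

Γ ≈ 0.68 ∠ 36.3°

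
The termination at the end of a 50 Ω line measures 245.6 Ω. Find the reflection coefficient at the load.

Γ = (Z_L − Z_0)/(Z_L + Z_0) = (245.6 − 50)/(245.6 + 50) = 195.6/295.6

Γ = 0.662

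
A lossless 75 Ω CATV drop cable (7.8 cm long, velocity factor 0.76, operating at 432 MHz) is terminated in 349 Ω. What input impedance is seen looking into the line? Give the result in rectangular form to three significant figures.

λ = v/f = 0.76·c / 432 MHz = 0.528 m
βl = 2π·l/λ = 2π × 0.148 = 53.2°
tan(βl) = tan(53.2°) = 1.34
Z_in = Z_0·(Z_L + jZ_0·tanβl)/(Z_0 + jZ_L·tanβl)
     = 75·(349 + j100)/(75 + j467)

Z_in ≈ 24.5 − j52.2 Ω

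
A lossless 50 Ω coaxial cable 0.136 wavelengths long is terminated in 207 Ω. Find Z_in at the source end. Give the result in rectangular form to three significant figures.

Z_in ≈ 20.3 − j39.3 Ω

βl = 2π × 0.136 = 49°
tan(βl) = tan(49°) = 1.15
Z_in = Z_0·(Z_L + jZ_0·tanβl)/(Z_0 + jZ_L·tanβl)
     = 50·(207 + j57.4)/(50 + j238)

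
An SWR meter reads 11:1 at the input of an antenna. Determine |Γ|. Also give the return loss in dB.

|Γ| = (S − 1)/(S + 1) = (11 − 1)/(11 + 1) = 10/12
RL = −20·log₁₀|Γ| = −20·log₁₀(0.833)

|Γ| ≈ 0.833; return loss ≈ 1.58 dB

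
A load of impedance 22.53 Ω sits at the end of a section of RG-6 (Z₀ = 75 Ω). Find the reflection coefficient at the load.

Γ = -0.538

Γ = (Z_L − Z_0)/(Z_L + Z_0) = (22.53 − 75)/(22.53 + 75) = -52.47/97.53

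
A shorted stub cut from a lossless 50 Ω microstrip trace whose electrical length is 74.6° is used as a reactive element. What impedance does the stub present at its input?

tan(βl) = 3.63
For a shorted stub, Z_in = jZ_0·tan(βl)

Z_in ≈ +j182 Ω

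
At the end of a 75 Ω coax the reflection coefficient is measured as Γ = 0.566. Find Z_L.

Z_L ≈ 271 Ω

Z_L = Z_0·(1 + Γ)/(1 − Γ) = 75·(1.57)/(0.434)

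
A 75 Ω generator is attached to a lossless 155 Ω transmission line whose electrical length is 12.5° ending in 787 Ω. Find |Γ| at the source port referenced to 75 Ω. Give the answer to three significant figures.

tan(βl) = 0.222
Z_in = Z_0·(Z_L + jZ_0·tanβl)/(Z_0 + jZ_L·tanβl) = 364 − j376 Ω
Γ_s = (Z_in − Z_s)/(Z_in + Z_s) = (289 − j376)/(439 − j376), |Γ_s| = 0.82

|Γ| ≈ 0.82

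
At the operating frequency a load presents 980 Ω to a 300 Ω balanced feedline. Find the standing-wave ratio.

VSWR ≈ 3.27

Γ = (980 − 300)/(980 + 300) = 0.531
VSWR = (1 + 0.531)/(1 − 0.531)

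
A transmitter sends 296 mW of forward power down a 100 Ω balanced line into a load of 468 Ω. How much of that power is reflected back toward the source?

Γ = (468 − 100)/(468 + 100) = 0.648
|Γ|² = 0.42
P_refl = |Γ|²·P_inc = 124 mW, P_del = (1 − |Γ|²)·P_inc = 172 mW

P_reflected ≈ 124 mW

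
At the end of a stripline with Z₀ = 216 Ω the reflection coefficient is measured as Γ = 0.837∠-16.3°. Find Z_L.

Z_L = Z_0·(1 + Γ)/(1 − Γ) = 216·(1.8 − j0.235)/(0.197 + j0.235)

Z_L ≈ 689 − j1080 Ω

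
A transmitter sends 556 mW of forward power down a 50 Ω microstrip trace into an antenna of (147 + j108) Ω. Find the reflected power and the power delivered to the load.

P_reflected ≈ 232 mW; P_delivered ≈ 324 mW

|Γ| = |(97 + j108)/(197 + j108)| = 0.646
|Γ|² = 0.418
P_refl = |Γ|²·P_inc = 232 mW, P_del = (1 − |Γ|²)·P_inc = 324 mW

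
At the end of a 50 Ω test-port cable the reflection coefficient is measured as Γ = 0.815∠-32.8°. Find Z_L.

Z_L = Z_0·(1 + Γ)/(1 − Γ) = 50·(1.69 − j0.441)/(0.315 + j0.441)

Z_L ≈ 57.1 − j150 Ω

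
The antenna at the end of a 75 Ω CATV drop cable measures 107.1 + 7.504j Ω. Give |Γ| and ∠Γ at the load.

Γ ≈ 0.181 ∠ 10.8°

Γ = (Z_L − Z_0)/(Z_L + Z_0) = (32.1 + j7.504)/(182.1 + j7.504)
|Γ| = 33/182 = 0.181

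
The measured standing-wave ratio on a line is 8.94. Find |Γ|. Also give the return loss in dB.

|Γ| ≈ 0.799; return loss ≈ 1.95 dB

|Γ| = (S − 1)/(S + 1) = (8.94 − 1)/(8.94 + 1) = 7.94/9.94
RL = −20·log₁₀|Γ| = −20·log₁₀(0.799)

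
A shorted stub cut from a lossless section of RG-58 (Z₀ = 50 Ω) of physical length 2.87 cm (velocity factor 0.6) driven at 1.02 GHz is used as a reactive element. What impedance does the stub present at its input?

λ = v/f = 0.6·c / 1.02 GHz = 0.176 m
βl = 2π·l/λ = 2π × 0.163 = 58.5°
tan(βl) = 1.63
For a shorted stub, Z_in = jZ_0·tan(βl)

Z_in ≈ +j81.7 Ω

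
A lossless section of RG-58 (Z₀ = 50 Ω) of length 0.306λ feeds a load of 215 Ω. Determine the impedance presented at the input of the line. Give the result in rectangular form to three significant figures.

Z_in ≈ 13.1 + j17.2 Ω

βl = 2π × 0.306 = 110°
tan(βl) = tan(110°) = -2.72
Z_in = Z_0·(Z_L + jZ_0·tanβl)/(Z_0 + jZ_L·tanβl)
     = 50·(215 − j136)/(50 − j586)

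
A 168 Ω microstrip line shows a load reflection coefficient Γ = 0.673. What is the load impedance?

Z_L ≈ 860 Ω

Z_L = Z_0·(1 + Γ)/(1 − Γ) = 168·(1.67)/(0.327)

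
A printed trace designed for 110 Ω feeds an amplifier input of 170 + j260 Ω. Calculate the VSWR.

Γ = (Z_L − Z_0)/(Z_L + Z_0) = (60 + j260)/(280 + j260)
|Γ| = 267/382 = 0.698
VSWR = (1 + |Γ|)/(1 − |Γ|) = 1.7/0.302

VSWR ≈ 5.63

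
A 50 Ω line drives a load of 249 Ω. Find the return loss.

RL ≈ 3.54 dB

Γ = (249 − 50)/(249 + 50) = 0.666
RL = −20·log₁₀|Γ| = −20·log₁₀(0.666)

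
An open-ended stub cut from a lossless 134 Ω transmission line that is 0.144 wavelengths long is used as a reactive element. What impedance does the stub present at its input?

βl = 2π × 0.144 = 51.8°
tan(βl) = 1.27
For an open-ended stub, Z_in = −jZ_0·cot(βl) = −jZ_0/tan(βl)

Z_in ≈ −j105 Ω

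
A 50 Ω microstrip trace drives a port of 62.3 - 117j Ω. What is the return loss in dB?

RL ≈ 2.79 dB

Γ = (12.3 − j117)/(112.3 − j117), |Γ| = 0.725
RL = −20·log₁₀|Γ| = −20·log₁₀(0.725)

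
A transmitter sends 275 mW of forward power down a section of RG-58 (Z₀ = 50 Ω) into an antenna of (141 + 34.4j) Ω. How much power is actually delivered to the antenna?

P_delivered ≈ 206 mW

|Γ| = |(91 + j34.4)/(191 + j34.4)| = 0.501
|Γ|² = 0.251
P_refl = |Γ|²·P_inc = 69.1 mW, P_del = (1 − |Γ|²)·P_inc = 206 mW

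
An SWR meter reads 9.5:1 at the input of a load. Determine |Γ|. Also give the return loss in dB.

|Γ| ≈ 0.81; return loss ≈ 1.84 dB

|Γ| = (S − 1)/(S + 1) = (9.5 − 1)/(9.5 + 1) = 8.5/10.5
RL = −20·log₁₀|Γ| = −20·log₁₀(0.81)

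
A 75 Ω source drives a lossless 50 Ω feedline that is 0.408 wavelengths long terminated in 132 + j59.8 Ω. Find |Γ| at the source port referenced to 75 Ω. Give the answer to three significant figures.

βl = 2π × 0.408 = 147°
tan(βl) = -0.652
Z_in = Z_0·(Z_L + jZ_0·tanβl)/(Z_0 + jZ_L·tanβl) = 30.7 + j44.9 Ω
Γ_s = (Z_in − Z_s)/(Z_in + Z_s) = (-44.3 + j44.9)/(106 + j44.9), |Γ_s| = 0.55

|Γ| ≈ 0.55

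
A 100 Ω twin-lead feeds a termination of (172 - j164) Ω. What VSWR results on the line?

Γ = (Z_L − Z_0)/(Z_L + Z_0) = (72 − j164)/(272 − j164)
|Γ| = 179/318 = 0.564
VSWR = (1 + |Γ|)/(1 − |Γ|) = 1.56/0.436

VSWR ≈ 3.59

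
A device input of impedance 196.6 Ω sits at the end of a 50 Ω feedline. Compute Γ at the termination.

Γ = 0.594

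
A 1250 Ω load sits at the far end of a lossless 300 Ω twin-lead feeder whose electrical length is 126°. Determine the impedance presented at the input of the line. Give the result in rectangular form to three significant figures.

Z_in ≈ 107 + j199 Ω

tan(βl) = tan(126°) = -1.38
Z_in = Z_0·(Z_L + jZ_0·tanβl)/(Z_0 + jZ_L·tanβl)
     = 300·(1250 − j413)/(300 − j1720)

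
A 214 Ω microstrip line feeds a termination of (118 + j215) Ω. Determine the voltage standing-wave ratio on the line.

VSWR ≈ 3.94

Γ = (Z_L − Z_0)/(Z_L + Z_0) = (-96 + j215)/(332 + j215)
|Γ| = 235/396 = 0.595
VSWR = (1 + |Γ|)/(1 − |Γ|) = 1.6/0.405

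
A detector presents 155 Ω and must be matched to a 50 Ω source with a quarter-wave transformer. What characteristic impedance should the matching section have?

Z_qwt = √(Z_0·R_L) = √(50 × 155) = √7750

Z_qwt ≈ 88 Ω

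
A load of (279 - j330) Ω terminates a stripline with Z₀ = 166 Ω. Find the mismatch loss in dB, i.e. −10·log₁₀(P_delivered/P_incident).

mismatch loss ≈ 2.19 dB

Γ = (113 − j330)/(445 − j330), |Γ| = 0.63
|Γ|² = 0.396, so P_del/P_inc = 1 − |Γ|² = 0.604
ML = −10·log₁₀(1 − |Γ|²)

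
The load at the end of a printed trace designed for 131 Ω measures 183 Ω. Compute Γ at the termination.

Γ = (Z_L − Z_0)/(Z_L + Z_0) = (183 − 131)/(183 + 131) = 52/314

Γ = 0.166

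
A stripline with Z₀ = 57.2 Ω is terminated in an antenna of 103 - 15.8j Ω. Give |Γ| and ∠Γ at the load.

Γ = (Z_L − Z_0)/(Z_L + Z_0) = (45.8 − j15.8)/(160.2 − j15.8)
|Γ| = 48.4/161 = 0.301

Γ ≈ 0.301 ∠ -13.4°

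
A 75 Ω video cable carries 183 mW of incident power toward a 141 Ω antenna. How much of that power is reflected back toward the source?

P_reflected ≈ 17.1 mW

Γ = (141 − 75)/(141 + 75) = 0.306
|Γ|² = 0.0934
P_refl = |Γ|²·P_inc = 17.1 mW, P_del = (1 − |Γ|²)·P_inc = 166 mW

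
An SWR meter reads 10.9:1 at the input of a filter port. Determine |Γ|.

|Γ| = (S − 1)/(S + 1) = (10.9 − 1)/(10.9 + 1) = 9.9/11.9

|Γ| ≈ 0.832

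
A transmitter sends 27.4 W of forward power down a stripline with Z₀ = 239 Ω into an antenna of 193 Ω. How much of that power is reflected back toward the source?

P_reflected ≈ 0.311 W

Γ = (193 − 239)/(193 + 239) = -0.106
|Γ|² = 0.0113
P_refl = |Γ|²·P_inc = 0.311 W, P_del = (1 − |Γ|²)·P_inc = 27.1 W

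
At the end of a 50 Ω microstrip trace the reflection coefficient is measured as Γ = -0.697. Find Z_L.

Z_L = Z_0·(1 + Γ)/(1 − Γ) = 50·(0.303)/(1.7)

Z_L ≈ 8.93 Ω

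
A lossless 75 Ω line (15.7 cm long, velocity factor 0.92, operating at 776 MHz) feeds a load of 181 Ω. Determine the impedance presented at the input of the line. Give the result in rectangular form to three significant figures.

Z_in ≈ 111 + j74.8 Ω

λ = v/f = 0.92·c / 776 MHz = 0.356 m
βl = 2π·l/λ = 2π × 0.441 = 159°
tan(βl) = tan(159°) = -0.386
Z_in = Z_0·(Z_L + jZ_0·tanβl)/(Z_0 + jZ_L·tanβl)
     = 75·(181 − j28.9)/(75 − j69.8)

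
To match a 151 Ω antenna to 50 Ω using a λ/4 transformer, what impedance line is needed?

Z_qwt ≈ 86.9 Ω

Z_qwt = √(Z_0·R_L) = √(50 × 151) = √7550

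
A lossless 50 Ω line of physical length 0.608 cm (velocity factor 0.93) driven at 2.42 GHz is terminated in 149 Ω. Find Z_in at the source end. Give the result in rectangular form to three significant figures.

λ = v/f = 0.93·c / 2.42 GHz = 0.115 m
βl = 2π·l/λ = 2π × 0.0527 = 19°
tan(βl) = tan(19°) = 0.344
Z_in = Z_0·(Z_L + jZ_0·tanβl)/(Z_0 + jZ_L·tanβl)
     = 50·(149 + j17.2)/(50 + j51.3)

Z_in ≈ 81.2 − j66.1 Ω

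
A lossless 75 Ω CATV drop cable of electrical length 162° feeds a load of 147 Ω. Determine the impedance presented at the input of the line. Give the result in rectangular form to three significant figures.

Z_in ≈ 116 + j49.3 Ω

tan(βl) = tan(162°) = -0.325
Z_in = Z_0·(Z_L + jZ_0·tanβl)/(Z_0 + jZ_L·tanβl)
     = 75·(147 − j24.4)/(75 − j47.8)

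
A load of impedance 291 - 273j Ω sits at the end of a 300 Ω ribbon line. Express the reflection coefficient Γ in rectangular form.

Γ ≈ 0.163 − j0.386

Γ = (Z_L − Z_0)/(Z_L + Z_0) = (-9 − j273)/(591 − j273)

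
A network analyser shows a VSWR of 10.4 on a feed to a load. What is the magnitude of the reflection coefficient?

|Γ| = (S − 1)/(S + 1) = (10.4 − 1)/(10.4 + 1) = 9.4/11.4

|Γ| ≈ 0.825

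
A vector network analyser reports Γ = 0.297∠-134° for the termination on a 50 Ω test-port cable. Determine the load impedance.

Z_L ≈ 30.4 − j14.2 Ω

Z_L = Z_0·(1 + Γ)/(1 − Γ) = 50·(0.794 − j0.214)/(1.21 + j0.214)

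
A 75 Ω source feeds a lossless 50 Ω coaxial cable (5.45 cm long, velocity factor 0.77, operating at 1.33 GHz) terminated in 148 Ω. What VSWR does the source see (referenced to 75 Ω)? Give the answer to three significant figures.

VSWR ≈ 4.09

λ = v/f = 0.77·c / 1.33 GHz = 0.174 m
βl = 2π·l/λ = 2π × 0.314 = 113°
tan(βl) = -2.36
Z_in = Z_0·(Z_L + jZ_0·tanβl)/(Z_0 + jZ_L·tanβl) = 19.5 + j18.4 Ω
Γ_s = (Z_in − Z_s)/(Z_in + Z_s) = (-55.5 + j18.4)/(94.5 + j18.4), |Γ_s| = 0.607
VSWR = (1 + |Γ_s|)/(1 − |Γ_s|)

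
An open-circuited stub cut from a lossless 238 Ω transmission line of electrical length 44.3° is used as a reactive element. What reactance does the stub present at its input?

tan(βl) = 0.976
For an open-circuited stub, Z_in = −jZ_0·cot(βl) = −jZ_0/tan(βl)

X_in ≈ -244 Ω (capacitive)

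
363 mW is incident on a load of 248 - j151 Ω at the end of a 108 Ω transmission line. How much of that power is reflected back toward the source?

P_reflected ≈ 103 mW

|Γ| = |(140 − j151)/(356 − j151)| = 0.532
|Γ|² = 0.284
P_refl = |Γ|²·P_inc = 103 mW, P_del = (1 − |Γ|²)·P_inc = 260 mW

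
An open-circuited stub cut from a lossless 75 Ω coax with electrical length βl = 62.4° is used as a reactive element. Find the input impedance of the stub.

tan(βl) = 1.91
For an open-circuited stub, Z_in = −jZ_0·cot(βl) = −jZ_0/tan(βl)

Z_in ≈ −j39.2 Ω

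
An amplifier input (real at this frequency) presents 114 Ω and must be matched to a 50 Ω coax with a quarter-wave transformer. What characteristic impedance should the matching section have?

Z_qwt = √(Z_0·R_L) = √(50 × 114) = √5700

Z_qwt ≈ 75.5 Ω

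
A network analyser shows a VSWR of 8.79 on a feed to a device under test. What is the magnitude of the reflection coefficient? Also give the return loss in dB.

|Γ| ≈ 0.796; return loss ≈ 1.98 dB

|Γ| = (S − 1)/(S + 1) = (8.79 − 1)/(8.79 + 1) = 7.79/9.79
RL = −20·log₁₀|Γ| = −20·log₁₀(0.796)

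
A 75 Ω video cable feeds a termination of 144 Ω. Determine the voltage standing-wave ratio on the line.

VSWR ≈ 1.92

For a purely resistive load, VSWR = R_L/Z_0 or Z_0/R_L (whichever > 1) = 144/75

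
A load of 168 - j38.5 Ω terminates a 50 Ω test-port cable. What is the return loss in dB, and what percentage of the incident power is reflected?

Γ = (118 − j38.5)/(218 − j38.5), |Γ| = 0.561
RL = −20·log₁₀(0.561) = 5.03 dB
P_refl/P_inc = |Γ|² = 0.314

RL ≈ 5.03 dB; 31.4% of incident power reflected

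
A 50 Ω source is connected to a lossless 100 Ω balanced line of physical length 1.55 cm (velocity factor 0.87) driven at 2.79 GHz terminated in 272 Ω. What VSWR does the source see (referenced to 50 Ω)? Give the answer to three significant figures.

VSWR ≈ 2.61

λ = v/f = 0.87·c / 2.79 GHz = 0.0935 m
βl = 2π·l/λ = 2π × 0.166 = 59.6°
tan(βl) = 1.71
Z_in = Z_0·(Z_L + jZ_0·tanβl)/(Z_0 + jZ_L·tanβl) = 47.2 − j48.4 Ω
Γ_s = (Z_in − Z_s)/(Z_in + Z_s) = (-2.82 − j48.4)/(97.2 − j48.4), |Γ_s| = 0.447
VSWR = (1 + |Γ_s|)/(1 − |Γ_s|)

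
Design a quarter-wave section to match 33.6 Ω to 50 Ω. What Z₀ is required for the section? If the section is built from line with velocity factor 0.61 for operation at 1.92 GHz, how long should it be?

Z_qwt ≈ 41 Ω; length ≈ 2.38 cm

Z_qwt = √(Z_0·R_L) = √(50 × 33.6) = √1680
λ = 0.61·c/f = 0.0953 m, so l = λ/4 = 0.0238 m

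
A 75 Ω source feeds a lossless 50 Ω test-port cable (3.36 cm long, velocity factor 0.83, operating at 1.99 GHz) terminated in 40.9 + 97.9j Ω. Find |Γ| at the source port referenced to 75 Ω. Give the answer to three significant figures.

|Γ| ≈ 0.807

λ = v/f = 0.83·c / 1.99 GHz = 0.125 m
βl = 2π·l/λ = 2π × 0.269 = 96.7°
tan(βl) = -8.55
Z_in = Z_0·(Z_L + jZ_0·tanβl)/(Z_0 + jZ_L·tanβl) = 8.33 − j15.3 Ω
Γ_s = (Z_in − Z_s)/(Z_in + Z_s) = (-66.7 − j15.3)/(83.3 − j15.3), |Γ_s| = 0.807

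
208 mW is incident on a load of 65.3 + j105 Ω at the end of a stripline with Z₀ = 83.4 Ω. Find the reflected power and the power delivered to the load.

P_reflected ≈ 71.3 mW; P_delivered ≈ 137 mW

|Γ| = |(-18.1 + j105)/(148.7 + j105)| = 0.585
|Γ|² = 0.343
P_refl = |Γ|²·P_inc = 71.3 mW, P_del = (1 − |Γ|²)·P_inc = 137 mW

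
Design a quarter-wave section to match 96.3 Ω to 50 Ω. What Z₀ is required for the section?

Z_qwt ≈ 69.4 Ω

Z_qwt = √(Z_0·R_L) = √(50 × 96.3) = √4815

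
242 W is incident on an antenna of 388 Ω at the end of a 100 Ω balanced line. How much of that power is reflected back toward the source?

P_reflected ≈ 84.3 W

Γ = (388 − 100)/(388 + 100) = 0.59
|Γ|² = 0.348
P_refl = |Γ|²·P_inc = 84.3 W, P_del = (1 − |Γ|²)·P_inc = 158 W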